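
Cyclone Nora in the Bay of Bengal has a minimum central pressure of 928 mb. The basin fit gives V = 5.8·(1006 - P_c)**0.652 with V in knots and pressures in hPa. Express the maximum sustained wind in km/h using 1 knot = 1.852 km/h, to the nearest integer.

ΔP = 1006 − 928 = 78 mb.
V ≈ 5.8 × 78^0.652 = 5.8 × 17.126 ≈ 99.328 kt.
99.328 × 1.852 ≈ 183.96 km/h → 184 km/h.

184 km/h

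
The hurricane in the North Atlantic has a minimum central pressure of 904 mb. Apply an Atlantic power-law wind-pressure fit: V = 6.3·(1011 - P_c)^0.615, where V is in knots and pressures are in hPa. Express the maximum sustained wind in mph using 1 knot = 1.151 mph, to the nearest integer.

ΔP = 1011 − 904 = 107 mb.
V ≈ 6.3 × 107^0.615 = 6.3 × 17.704 ≈ 111.535 kt.
111.535 × 1.151 ≈ 128.38 mph → 128 mph.

128 mph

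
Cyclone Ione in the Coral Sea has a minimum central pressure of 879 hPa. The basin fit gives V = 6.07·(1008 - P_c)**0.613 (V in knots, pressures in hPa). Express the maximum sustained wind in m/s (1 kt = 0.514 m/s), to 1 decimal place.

61.4 m/s

ΔP = 1008 − 879 = 129 hPa.
V ≈ 6.07 × 129^0.613 = 6.07 × 19.669 ≈ 119.393 kt.
119.393 × 0.514 ≈ 61.37 m/s → 61.4 m/s.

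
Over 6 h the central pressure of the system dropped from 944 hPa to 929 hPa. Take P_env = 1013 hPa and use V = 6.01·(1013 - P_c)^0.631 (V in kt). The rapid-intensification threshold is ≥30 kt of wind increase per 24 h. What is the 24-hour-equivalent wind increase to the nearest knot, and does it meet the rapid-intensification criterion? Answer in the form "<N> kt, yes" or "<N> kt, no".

46 kt, yes

V₁: ΔP = 69, V ≈ 6.01 × 69^0.631 ≈ 86.93 kt.
V₂: ΔP = 84, V ≈ 6.01 × 84^0.631 ≈ 98.42 kt.
ΔV over 6 h = 11.49 kt → 24 h equivalent = 11.49 × 24/6 ≈ 45.96 kt.
46 kt ≥ 30 kt ⇒ rapid intensification.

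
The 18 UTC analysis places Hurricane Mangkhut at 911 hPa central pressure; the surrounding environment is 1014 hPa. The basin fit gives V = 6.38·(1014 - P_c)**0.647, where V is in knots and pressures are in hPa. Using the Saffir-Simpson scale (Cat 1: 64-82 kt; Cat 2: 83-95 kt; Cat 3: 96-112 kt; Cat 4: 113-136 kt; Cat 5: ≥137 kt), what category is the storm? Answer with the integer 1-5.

ΔP = 1014 − 911 = 103 hPa.
V ≈ 6.38 × 103^0.647 = 6.38 × 20.06 ≈ 128 kt.
128 kt falls in the Category 4 band.

4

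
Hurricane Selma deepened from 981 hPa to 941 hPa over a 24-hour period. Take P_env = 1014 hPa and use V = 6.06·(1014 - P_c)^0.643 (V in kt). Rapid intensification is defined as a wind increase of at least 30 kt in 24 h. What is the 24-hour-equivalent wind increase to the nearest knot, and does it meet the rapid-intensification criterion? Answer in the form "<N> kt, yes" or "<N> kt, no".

38 kt, yes

V₁: ΔP = 33, V ≈ 6.06 × 33^0.643 ≈ 57.40 kt.
V₂: ΔP = 73, V ≈ 6.06 × 73^0.643 ≈ 95.63 kt.
ΔV over 24 h = 38.23 kt → 24 h equivalent = 38.23 × 24/24 ≈ 38.23 kt.
38 kt ≥ 30 kt ⇒ rapid intensification.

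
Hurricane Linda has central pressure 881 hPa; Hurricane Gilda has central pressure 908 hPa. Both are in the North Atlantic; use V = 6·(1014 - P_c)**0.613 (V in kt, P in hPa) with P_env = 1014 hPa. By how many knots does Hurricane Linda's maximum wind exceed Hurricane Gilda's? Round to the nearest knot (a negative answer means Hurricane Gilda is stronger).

Hurricane Linda: ΔP = 133; V ≈ 6 × 133^0.613 ≈ 120.25 kt.
Hurricane Gilda: ΔP = 106; V ≈ 6 × 106^0.613 ≈ 104.63 kt.
Difference ≈ 120.25 − 104.63 = 15.62 → 16 kt.

16 kt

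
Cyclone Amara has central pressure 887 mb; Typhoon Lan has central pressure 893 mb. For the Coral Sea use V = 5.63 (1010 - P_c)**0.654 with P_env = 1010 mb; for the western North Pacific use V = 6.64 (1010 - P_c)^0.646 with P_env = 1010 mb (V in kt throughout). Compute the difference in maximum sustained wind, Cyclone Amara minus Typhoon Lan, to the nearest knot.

Cyclone Amara: ΔP = 123; V ≈ 5.63 × 123^0.654 ≈ 131.01 kt.
Typhoon Lan: ΔP = 117; V ≈ 6.64 × 117^0.646 ≈ 143.95 kt.
Difference ≈ 131.01 − 143.95 = -12.94 → -13 kt.

-13 kt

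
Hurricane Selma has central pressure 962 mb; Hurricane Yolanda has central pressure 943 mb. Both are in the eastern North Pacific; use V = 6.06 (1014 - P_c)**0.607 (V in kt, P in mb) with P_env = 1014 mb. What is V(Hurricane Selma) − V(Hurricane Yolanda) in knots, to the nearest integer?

Hurricane Selma: ΔP = 52; V ≈ 6.06 × 52^0.607 ≈ 66.69 kt.
Hurricane Yolanda: ΔP = 71; V ≈ 6.06 × 71^0.607 ≈ 80.57 kt.
Difference ≈ 66.69 − 80.57 = -13.88 → -14 kt.

-14 kt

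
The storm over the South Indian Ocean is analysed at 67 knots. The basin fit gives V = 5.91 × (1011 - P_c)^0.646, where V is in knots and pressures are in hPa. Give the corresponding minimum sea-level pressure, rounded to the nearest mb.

ΔP = (V / 5.91)^(1/0.646) = (67/5.91)^1.548.
67/5.91 = 11.337; 11.337^1.548 ≈ 42.89 mb.
P_c = 1011 − 42.89 = 968.11 ≈ 968 mb.

968 mb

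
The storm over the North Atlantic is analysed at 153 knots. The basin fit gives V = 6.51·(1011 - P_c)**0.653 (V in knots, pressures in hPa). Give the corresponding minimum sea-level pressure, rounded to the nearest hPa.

ΔP = (V / 6.51)^(1/0.653) = (153/6.51)^1.531.
153/6.51 = 23.502; 23.502^1.531 ≈ 125.81 hPa.
P_c = 1011 − 125.81 = 885.19 ≈ 885 hPa.

885 hPa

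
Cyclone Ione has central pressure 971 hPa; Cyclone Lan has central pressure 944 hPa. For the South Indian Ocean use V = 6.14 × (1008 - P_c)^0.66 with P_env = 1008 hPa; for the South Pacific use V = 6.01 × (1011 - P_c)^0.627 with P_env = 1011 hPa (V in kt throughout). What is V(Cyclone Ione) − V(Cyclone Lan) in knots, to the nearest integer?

-17 kt

Cyclone Ione: ΔP = 37; V ≈ 6.14 × 37^0.66 ≈ 66.56 kt.
Cyclone Lan: ΔP = 67; V ≈ 6.01 × 67^0.627 ≈ 83.91 kt.
Difference ≈ 66.56 − 83.91 = -17.35 → -17 kt.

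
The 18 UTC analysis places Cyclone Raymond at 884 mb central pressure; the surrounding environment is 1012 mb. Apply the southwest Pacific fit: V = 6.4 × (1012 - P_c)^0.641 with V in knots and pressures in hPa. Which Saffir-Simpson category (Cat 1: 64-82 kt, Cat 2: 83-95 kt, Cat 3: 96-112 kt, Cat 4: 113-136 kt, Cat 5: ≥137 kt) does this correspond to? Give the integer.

ΔP = 1012 − 884 = 128 mb.
V ≈ 6.4 × 128^0.641 = 6.4 × 22.42 ≈ 144 kt.
144 kt falls in the Category 5 band.

5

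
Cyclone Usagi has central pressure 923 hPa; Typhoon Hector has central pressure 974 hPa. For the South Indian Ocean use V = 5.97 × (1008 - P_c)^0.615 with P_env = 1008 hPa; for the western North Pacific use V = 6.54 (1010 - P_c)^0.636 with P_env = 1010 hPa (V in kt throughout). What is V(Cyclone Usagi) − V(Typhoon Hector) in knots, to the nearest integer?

Cyclone Usagi: ΔP = 85; V ≈ 5.97 × 85^0.615 ≈ 91.74 kt.
Typhoon Hector: ΔP = 36; V ≈ 6.54 × 36^0.636 ≈ 63.88 kt.
Difference ≈ 91.74 − 63.88 = 27.86 → 28 kt.

28 kt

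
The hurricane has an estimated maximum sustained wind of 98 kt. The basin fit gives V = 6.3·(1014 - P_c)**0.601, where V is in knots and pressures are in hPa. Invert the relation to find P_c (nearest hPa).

ΔP = (V / 6.3)^(1/0.601) = (98/6.3)^1.664.
98/6.3 = 15.556; 15.556^1.664 ≈ 96.20 hPa.
P_c = 1014 − 96.20 = 917.80 ≈ 918 hPa.

918 hPa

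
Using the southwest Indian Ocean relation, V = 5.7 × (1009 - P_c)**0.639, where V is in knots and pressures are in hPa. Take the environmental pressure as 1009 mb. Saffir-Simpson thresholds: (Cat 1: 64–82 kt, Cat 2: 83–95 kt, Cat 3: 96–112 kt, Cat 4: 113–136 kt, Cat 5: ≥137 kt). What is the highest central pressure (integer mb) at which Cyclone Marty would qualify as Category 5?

864 mb

Category 5 begins at V = 137 kt.
Required ΔP = (137/5.7)^(1/0.639) = 24.035^1.565 ≈ 144.86 mb.
P_c ≤ 1009 − 144.86 = 864.14, so the highest integer P_c is 864 mb.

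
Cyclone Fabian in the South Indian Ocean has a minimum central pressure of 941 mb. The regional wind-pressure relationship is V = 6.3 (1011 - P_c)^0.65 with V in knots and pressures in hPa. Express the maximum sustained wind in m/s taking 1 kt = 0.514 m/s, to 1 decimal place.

51.2 m/s

ΔP = 1011 − 941 = 70 mb.
V ≈ 6.3 × 70^0.65 = 6.3 × 15.824 ≈ 99.691 kt.
99.691 × 0.514 ≈ 51.24 m/s → 51.2 m/s.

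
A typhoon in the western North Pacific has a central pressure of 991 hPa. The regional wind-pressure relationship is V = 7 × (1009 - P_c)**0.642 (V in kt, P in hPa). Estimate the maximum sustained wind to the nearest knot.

ΔP = 1009 − 991 = 18 hPa.
18^0.642 ≈ 6.396.
V ≈ 7 × 6.396 ≈ 44.8 kt.

45 kt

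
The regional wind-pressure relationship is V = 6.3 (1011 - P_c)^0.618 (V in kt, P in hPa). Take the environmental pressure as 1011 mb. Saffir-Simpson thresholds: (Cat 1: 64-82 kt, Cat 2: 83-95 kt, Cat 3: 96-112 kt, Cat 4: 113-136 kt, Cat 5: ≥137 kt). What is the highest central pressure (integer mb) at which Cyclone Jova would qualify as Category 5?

Category 5 begins at V = 137 kt.
Required ΔP = (137/6.3)^(1/0.618) = 21.746^1.618 ≈ 145.90 mb.
P_c ≤ 1011 − 145.90 = 865.10, so the highest integer P_c is 865 mb.

865 mb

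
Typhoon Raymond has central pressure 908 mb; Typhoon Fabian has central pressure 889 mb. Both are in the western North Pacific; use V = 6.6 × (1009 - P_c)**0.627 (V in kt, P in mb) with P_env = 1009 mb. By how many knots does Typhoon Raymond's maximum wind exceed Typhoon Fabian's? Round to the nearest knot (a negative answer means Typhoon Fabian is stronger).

Typhoon Raymond: ΔP = 101; V ≈ 6.6 × 101^0.627 ≈ 119.19 kt.
Typhoon Fabian: ΔP = 120; V ≈ 6.6 × 120^0.627 ≈ 132.80 kt.
Difference ≈ 119.19 − 132.80 = -13.61 → -14 kt.

-14 kt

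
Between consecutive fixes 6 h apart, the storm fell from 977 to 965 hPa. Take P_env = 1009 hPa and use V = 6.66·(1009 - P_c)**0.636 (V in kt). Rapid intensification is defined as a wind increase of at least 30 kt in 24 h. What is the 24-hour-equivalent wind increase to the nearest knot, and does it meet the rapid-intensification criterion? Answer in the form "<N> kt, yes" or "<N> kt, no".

54 kt, yes

V₁: ΔP = 32, V ≈ 6.66 × 32^0.636 ≈ 60.36 kt.
V₂: ΔP = 44, V ≈ 6.66 × 44^0.636 ≈ 73.91 kt.
ΔV over 6 h = 13.55 kt → 24 h equivalent = 13.55 × 24/6 ≈ 54.20 kt.
54 kt ≥ 30 kt ⇒ rapid intensification.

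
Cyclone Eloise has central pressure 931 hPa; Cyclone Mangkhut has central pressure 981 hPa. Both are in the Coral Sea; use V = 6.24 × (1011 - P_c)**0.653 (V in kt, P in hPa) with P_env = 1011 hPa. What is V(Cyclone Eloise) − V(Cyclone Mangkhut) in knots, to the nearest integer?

Cyclone Eloise: ΔP = 80; V ≈ 6.24 × 80^0.653 ≈ 109.12 kt.
Cyclone Mangkhut: ΔP = 30; V ≈ 6.24 × 30^0.653 ≈ 57.51 kt.
Difference ≈ 109.12 − 57.51 = 51.61 → 52 kt.

52 kt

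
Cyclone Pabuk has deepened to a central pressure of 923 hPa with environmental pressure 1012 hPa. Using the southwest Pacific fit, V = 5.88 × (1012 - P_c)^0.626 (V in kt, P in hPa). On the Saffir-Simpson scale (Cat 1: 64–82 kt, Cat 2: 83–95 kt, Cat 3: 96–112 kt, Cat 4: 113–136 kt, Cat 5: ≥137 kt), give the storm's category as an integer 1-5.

3

ΔP = 1012 − 923 = 89 hPa.
V ≈ 5.88 × 89^0.626 = 5.88 × 16.61 ≈ 98 kt.
98 kt falls in the Category 3 band.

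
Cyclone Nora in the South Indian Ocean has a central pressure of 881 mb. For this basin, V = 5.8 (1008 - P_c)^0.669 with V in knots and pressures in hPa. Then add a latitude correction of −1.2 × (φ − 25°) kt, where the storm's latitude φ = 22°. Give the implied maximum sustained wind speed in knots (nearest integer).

ΔP = 1008 − 881 = 127 mb.
127^0.669 ≈ 25.553.
V ≈ 5.8 × 25.553 ≈ 148.2 kt.
Latitude correction: −1.2 × (22 − 25) = 3.6 kt.
Corrected V ≈ 151.8 kt → 152 kt.

152 kt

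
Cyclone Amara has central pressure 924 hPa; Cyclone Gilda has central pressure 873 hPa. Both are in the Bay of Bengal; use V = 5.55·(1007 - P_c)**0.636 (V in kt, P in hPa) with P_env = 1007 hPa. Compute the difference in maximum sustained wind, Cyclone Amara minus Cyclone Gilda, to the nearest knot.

Cyclone Amara: ΔP = 83; V ≈ 5.55 × 83^0.636 ≈ 92.22 kt.
Cyclone Gilda: ΔP = 134; V ≈ 5.55 × 134^0.636 ≈ 125.06 kt.
Difference ≈ 92.22 − 125.06 = -32.84 → -33 kt.

-33 kt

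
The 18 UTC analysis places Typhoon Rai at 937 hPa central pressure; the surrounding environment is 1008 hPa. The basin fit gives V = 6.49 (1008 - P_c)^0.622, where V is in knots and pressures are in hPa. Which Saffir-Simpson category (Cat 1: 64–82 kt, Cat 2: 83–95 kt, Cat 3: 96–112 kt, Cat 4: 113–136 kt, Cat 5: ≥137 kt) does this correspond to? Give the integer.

2

ΔP = 1008 − 937 = 71 hPa.
V ≈ 6.49 × 71^0.622 = 6.49 × 14.17 ≈ 92 kt.
92 kt falls in the Category 2 band.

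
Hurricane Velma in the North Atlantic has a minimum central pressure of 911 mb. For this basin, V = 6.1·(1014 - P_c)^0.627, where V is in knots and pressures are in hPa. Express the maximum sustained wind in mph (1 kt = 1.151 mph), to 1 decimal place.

128.4 mph

ΔP = 1014 − 911 = 103 mb.
V ≈ 6.1 × 103^0.627 = 6.1 × 18.283 ≈ 111.527 kt.
111.527 × 1.151 ≈ 128.37 mph → 128.4 mph.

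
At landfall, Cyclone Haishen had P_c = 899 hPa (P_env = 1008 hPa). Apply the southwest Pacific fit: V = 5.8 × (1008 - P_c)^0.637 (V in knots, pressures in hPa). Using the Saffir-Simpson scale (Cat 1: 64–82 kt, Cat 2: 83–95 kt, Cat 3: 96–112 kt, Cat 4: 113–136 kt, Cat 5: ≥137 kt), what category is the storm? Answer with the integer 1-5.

4

ΔP = 1008 − 899 = 109 hPa.
V ≈ 5.8 × 109^0.637 = 5.8 × 19.85 ≈ 115 kt.
115 kt falls in the Category 4 band.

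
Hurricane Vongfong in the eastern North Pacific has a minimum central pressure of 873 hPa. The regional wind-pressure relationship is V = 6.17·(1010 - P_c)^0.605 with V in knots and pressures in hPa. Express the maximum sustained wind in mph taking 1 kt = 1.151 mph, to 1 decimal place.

ΔP = 1010 − 873 = 137 hPa.
V ≈ 6.17 × 137^0.605 = 6.17 × 19.621 ≈ 121.060 kt.
121.060 × 1.151 ≈ 139.34 mph → 139.3 mph.

139.3 mph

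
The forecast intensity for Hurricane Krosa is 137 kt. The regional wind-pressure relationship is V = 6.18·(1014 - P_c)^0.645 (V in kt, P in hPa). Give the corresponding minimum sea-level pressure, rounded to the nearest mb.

ΔP = (V / 6.18)^(1/0.645) = (137/6.18)^1.550.
137/6.18 = 22.168; 22.168^1.550 ≈ 122.01 mb.
P_c = 1014 − 122.01 = 891.99 ≈ 892 mb.

892 mb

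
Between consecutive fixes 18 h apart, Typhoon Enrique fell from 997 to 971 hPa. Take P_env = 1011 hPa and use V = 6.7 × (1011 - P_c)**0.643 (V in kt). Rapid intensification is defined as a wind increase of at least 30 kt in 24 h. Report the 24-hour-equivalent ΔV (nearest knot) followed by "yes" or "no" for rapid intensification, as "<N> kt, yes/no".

47 kt, yes

V₁: ΔP = 14, V ≈ 6.7 × 14^0.643 ≈ 36.56 kt.
V₂: ΔP = 40, V ≈ 6.7 × 40^0.643 ≈ 71.81 kt.
ΔV over 18 h = 35.25 kt → 24 h equivalent = 35.25 × 24/18 ≈ 47.00 kt.
47 kt ≥ 30 kt ⇒ rapid intensification.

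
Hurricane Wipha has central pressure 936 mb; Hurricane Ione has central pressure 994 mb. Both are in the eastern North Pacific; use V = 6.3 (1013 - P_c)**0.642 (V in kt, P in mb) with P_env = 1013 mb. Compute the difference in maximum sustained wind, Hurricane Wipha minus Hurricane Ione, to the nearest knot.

61 kt

Hurricane Wipha: ΔP = 77; V ≈ 6.3 × 77^0.642 ≈ 102.44 kt.
Hurricane Ione: ΔP = 19; V ≈ 6.3 × 19^0.642 ≈ 41.72 kt.
Difference ≈ 102.44 − 41.72 = 60.72 → 61 kt.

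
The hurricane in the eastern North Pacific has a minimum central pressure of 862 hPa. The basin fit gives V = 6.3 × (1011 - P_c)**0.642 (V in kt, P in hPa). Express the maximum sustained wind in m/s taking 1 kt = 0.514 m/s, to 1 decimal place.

ΔP = 1011 − 862 = 149 hPa.
V ≈ 6.3 × 149^0.642 = 6.3 × 24.842 ≈ 156.504 kt.
156.504 × 0.514 ≈ 80.44 m/s → 80.4 m/s.

80.4 m/s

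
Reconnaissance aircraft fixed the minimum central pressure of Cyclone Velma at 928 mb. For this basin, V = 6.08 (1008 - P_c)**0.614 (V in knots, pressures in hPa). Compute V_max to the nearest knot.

90 kt

ΔP = 1008 − 928 = 80 mb.
80^0.614 ≈ 14.740.
V ≈ 6.08 × 14.740 ≈ 89.6 kt.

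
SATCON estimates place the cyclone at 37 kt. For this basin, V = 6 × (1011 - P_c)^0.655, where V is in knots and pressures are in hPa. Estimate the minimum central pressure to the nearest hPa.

995 hPa

ΔP = (V / 6)^(1/0.655) = (37/6)^1.527.
37/6 = 6.167; 6.167^1.527 ≈ 16.08 hPa.
P_c = 1011 − 16.08 = 994.92 ≈ 995 hPa.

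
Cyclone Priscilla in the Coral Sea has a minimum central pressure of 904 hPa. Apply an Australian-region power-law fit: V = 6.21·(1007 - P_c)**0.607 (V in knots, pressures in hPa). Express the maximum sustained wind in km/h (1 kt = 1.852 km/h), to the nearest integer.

192 km/h

ΔP = 1007 − 904 = 103 hPa.
V ≈ 6.21 × 103^0.607 = 6.21 × 16.664 ≈ 103.487 kt.
103.487 × 1.852 ≈ 191.66 km/h → 192 km/h.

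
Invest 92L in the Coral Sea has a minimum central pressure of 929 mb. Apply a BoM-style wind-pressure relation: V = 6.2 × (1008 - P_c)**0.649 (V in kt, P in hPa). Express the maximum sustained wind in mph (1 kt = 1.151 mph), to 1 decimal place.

ΔP = 1008 − 929 = 79 mb.
V ≈ 6.2 × 79^0.649 = 6.2 × 17.044 ≈ 105.670 kt.
105.670 × 1.151 ≈ 121.63 mph → 121.6 mph.

121.6 mph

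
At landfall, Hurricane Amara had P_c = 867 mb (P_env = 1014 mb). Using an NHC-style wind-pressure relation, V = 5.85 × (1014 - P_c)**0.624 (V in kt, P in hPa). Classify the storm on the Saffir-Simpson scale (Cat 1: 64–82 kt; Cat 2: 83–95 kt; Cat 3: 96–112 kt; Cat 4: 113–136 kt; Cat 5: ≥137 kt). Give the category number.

ΔP = 1014 − 867 = 147 mb.
V ≈ 5.85 × 147^0.624 = 5.85 × 22.51 ≈ 132 kt.
132 kt falls in the Category 4 band.

4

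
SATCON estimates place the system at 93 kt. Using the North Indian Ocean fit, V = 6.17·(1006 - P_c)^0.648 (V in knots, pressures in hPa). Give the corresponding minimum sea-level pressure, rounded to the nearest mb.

ΔP = (V / 6.17)^(1/0.648) = (93/6.17)^1.543.
93/6.17 = 15.073; 15.073^1.543 ≈ 65.80 mb.
P_c = 1006 − 65.80 = 940.20 ≈ 940 mb.

940 mb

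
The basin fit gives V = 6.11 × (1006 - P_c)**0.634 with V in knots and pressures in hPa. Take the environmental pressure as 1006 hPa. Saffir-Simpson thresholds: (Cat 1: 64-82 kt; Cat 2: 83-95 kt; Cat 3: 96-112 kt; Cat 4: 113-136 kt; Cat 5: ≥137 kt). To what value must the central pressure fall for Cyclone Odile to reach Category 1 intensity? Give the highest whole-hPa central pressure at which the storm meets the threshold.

Category 1 begins at V = 64 kt.
Required ΔP = (64/6.11)^(1/0.634) = 10.475^1.577 ≈ 40.65 hPa.
P_c ≤ 1006 − 40.65 = 965.35, so the highest integer P_c is 965 hPa.

965 hPa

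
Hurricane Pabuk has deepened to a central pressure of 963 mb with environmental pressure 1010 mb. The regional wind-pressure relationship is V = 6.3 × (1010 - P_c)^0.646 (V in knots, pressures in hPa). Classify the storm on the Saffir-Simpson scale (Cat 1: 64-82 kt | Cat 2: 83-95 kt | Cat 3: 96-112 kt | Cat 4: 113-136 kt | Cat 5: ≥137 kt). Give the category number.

1

ΔP = 1010 − 963 = 47 mb.
V ≈ 6.3 × 47^0.646 = 6.3 × 12.03 ≈ 76 kt.
76 kt falls in the Category 1 band.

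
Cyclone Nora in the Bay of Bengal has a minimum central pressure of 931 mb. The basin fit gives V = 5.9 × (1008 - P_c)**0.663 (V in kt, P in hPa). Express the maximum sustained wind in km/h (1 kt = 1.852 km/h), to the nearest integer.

ΔP = 1008 − 931 = 77 mb.
V ≈ 5.9 × 77^0.663 = 5.9 × 17.813 ≈ 105.098 kt.
105.098 × 1.852 ≈ 194.64 km/h → 195 km/h.

195 km/h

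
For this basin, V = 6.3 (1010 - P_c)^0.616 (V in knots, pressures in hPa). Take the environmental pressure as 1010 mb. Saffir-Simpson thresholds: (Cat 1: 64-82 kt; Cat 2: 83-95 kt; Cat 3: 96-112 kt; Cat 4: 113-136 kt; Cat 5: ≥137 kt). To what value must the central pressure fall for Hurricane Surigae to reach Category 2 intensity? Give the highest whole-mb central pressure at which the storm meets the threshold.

Category 2 begins at V = 83 kt.
Required ΔP = (83/6.3)^(1/0.616) = 13.175^1.623 ≈ 65.73 mb.
P_c ≤ 1010 − 65.73 = 944.27, so the highest integer P_c is 944 mb.

944 mb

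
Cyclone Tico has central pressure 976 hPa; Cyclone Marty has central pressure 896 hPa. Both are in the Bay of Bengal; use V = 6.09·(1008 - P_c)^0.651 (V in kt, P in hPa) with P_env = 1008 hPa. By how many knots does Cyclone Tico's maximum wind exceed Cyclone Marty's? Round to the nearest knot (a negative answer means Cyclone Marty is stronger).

Cyclone Tico: ΔP = 32; V ≈ 6.09 × 32^0.651 ≈ 58.14 kt.
Cyclone Marty: ΔP = 112; V ≈ 6.09 × 112^0.651 ≈ 131.42 kt.
Difference ≈ 58.14 − 131.42 = -73.28 → -73 kt.

-73 kt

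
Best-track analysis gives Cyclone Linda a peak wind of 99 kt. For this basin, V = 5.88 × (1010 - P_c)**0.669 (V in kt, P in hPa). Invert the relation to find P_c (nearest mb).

942 mb

ΔP = (V / 5.88)^(1/0.669) = (99/5.88)^1.495.
99/5.88 = 16.837; 16.837^1.495 ≈ 68.07 mb.
P_c = 1010 − 68.07 = 941.93 ≈ 942 mb.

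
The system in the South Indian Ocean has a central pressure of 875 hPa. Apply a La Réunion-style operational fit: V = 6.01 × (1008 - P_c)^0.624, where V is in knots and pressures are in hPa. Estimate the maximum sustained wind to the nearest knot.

127 kt

ΔP = 1008 − 875 = 133 hPa.
133^0.624 ≈ 21.149.
V ≈ 6.01 × 21.149 ≈ 127.1 kt.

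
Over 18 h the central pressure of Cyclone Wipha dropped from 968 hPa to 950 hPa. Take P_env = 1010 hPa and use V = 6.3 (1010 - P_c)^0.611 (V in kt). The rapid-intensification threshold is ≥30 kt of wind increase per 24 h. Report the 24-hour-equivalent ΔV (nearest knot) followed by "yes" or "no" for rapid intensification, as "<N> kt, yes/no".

V₁: ΔP = 42, V ≈ 6.3 × 42^0.611 ≈ 61.82 kt.
V₂: ΔP = 60, V ≈ 6.3 × 60^0.611 ≈ 76.88 kt.
ΔV over 18 h = 15.06 kt → 24 h equivalent = 15.06 × 24/18 ≈ 20.08 kt.
20 kt < 30 kt ⇒ not rapid intensification.

20 kt, no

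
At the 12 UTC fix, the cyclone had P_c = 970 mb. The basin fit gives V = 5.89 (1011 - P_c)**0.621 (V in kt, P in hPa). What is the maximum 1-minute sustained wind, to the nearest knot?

ΔP = 1011 − 970 = 41 mb.
41^0.621 ≈ 10.035.
V ≈ 5.89 × 10.035 ≈ 59.1 kt.

59 kt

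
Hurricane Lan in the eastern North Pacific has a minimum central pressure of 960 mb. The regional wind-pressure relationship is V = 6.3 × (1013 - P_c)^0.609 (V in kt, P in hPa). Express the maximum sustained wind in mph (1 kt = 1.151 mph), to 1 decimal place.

81.4 mph

ΔP = 1013 − 960 = 53 mb.
V ≈ 6.3 × 53^0.609 = 6.3 × 11.222 ≈ 70.701 kt.
70.701 × 1.151 ≈ 81.38 mph → 81.4 mph.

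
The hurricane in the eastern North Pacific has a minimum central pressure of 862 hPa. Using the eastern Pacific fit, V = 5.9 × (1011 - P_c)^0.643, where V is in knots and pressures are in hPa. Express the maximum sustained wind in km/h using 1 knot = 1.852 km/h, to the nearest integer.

ΔP = 1011 − 862 = 149 hPa.
V ≈ 5.9 × 149^0.643 = 5.9 × 24.967 ≈ 147.303 kt.
147.303 × 1.852 ≈ 272.80 km/h → 273 km/h.

273 km/h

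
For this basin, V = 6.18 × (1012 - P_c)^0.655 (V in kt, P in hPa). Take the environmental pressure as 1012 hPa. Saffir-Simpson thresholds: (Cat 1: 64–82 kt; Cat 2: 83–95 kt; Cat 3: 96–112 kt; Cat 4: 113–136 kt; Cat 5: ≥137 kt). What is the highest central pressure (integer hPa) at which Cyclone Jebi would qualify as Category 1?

Category 1 begins at V = 64 kt.
Required ΔP = (64/6.18)^(1/0.655) = 10.356^1.527 ≈ 35.47 hPa.
P_c ≤ 1012 − 35.47 = 976.53, so the highest integer P_c is 976 hPa.

976 hPa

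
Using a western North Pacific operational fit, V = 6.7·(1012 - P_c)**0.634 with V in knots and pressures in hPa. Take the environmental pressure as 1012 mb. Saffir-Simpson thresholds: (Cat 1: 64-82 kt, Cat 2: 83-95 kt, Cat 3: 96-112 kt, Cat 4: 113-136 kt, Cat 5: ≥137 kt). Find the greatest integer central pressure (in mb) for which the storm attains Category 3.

Category 3 begins at V = 96 kt.
Required ΔP = (96/6.7)^(1/0.634) = 14.328^1.577 ≈ 66.63 mb.
P_c ≤ 1012 − 66.63 = 945.37, so the highest integer P_c is 945 mb.

945 mb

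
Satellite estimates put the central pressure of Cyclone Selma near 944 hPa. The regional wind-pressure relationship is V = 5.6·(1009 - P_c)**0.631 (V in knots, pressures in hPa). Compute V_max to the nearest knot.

78 kt

ΔP = 1009 − 944 = 65 hPa.
65^0.631 ≈ 13.930.
V ≈ 5.6 × 13.930 ≈ 78.0 kt.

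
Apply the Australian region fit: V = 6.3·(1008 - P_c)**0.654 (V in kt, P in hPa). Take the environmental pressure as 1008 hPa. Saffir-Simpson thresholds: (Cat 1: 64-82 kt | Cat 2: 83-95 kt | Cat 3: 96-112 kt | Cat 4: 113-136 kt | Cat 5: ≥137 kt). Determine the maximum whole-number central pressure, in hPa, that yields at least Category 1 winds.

Category 1 begins at V = 64 kt.
Required ΔP = (64/6.3)^(1/0.654) = 10.159^1.529 ≈ 34.63 hPa.
P_c ≤ 1008 − 34.63 = 973.37, so the highest integer P_c is 973 hPa.

973 hPa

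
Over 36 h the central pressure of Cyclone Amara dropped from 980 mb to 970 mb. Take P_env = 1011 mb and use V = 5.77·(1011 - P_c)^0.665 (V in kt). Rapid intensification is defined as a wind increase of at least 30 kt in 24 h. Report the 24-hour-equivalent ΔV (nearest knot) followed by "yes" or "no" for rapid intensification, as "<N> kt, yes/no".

8 kt, no

V₁: ΔP = 31, V ≈ 5.77 × 31^0.665 ≈ 56.61 kt.
V₂: ΔP = 41, V ≈ 5.77 × 41^0.665 ≈ 68.18 kt.
ΔV over 36 h = 11.57 kt → 24 h equivalent = 11.57 × 24/36 ≈ 7.71 kt.
8 kt < 30 kt ⇒ not rapid intensification.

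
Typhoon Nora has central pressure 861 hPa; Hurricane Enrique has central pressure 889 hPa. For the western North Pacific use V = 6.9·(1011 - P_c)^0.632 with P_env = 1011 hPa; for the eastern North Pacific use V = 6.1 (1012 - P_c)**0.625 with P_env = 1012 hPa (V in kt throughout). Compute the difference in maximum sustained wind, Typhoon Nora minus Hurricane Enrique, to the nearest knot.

40 kt

Typhoon Nora: ΔP = 150; V ≈ 6.9 × 150^0.632 ≈ 163.73 kt.
Hurricane Enrique: ΔP = 123; V ≈ 6.1 × 123^0.625 ≈ 123.46 kt.
Difference ≈ 163.73 − 123.46 = 40.27 → 40 kt.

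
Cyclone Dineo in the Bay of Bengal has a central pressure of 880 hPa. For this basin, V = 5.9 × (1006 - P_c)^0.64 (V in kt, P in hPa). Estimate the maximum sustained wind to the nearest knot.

ΔP = 1006 − 880 = 126 hPa.
126^0.64 ≈ 22.092.
V ≈ 5.9 × 22.092 ≈ 130.3 kt.

130 kt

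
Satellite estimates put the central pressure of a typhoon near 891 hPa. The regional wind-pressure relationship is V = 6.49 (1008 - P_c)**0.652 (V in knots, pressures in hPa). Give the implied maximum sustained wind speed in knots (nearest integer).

ΔP = 1008 − 891 = 117 hPa.
117^0.652 ≈ 22.308.
V ≈ 6.49 × 22.308 ≈ 144.8 kt.

145 kt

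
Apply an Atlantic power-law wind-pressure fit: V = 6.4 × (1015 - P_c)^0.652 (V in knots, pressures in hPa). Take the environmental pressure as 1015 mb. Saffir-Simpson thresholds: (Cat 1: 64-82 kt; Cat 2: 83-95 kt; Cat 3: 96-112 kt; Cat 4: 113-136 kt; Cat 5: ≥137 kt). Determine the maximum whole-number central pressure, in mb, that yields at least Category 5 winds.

Category 5 begins at V = 137 kt.
Required ΔP = (137/6.4)^(1/0.652) = 21.406^1.534 ≈ 109.83 mb.
P_c ≤ 1015 − 109.83 = 905.17, so the highest integer P_c is 905 mb.

905 mb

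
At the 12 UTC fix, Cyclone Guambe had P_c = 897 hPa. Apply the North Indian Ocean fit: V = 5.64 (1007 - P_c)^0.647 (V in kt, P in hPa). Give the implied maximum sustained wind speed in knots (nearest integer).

118 kt

ΔP = 1007 − 897 = 110 hPa.
110^0.647 ≈ 20.931.
V ≈ 5.64 × 20.931 ≈ 118.0 kt.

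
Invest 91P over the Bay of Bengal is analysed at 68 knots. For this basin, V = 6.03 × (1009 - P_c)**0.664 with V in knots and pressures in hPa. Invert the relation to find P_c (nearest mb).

ΔP = (V / 6.03)^(1/0.664) = (68/6.03)^1.506.
68/6.03 = 11.277; 11.277^1.506 ≈ 38.43 mb.
P_c = 1009 − 38.43 = 970.57 ≈ 971 mb.

971 mb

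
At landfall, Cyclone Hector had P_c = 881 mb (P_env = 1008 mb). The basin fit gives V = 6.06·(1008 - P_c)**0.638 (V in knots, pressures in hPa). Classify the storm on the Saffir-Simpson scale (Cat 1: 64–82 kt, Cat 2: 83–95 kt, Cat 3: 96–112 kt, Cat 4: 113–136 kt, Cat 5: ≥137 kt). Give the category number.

4

ΔP = 1008 − 881 = 127 mb.
V ≈ 6.06 × 127^0.638 = 6.06 × 21.99 ≈ 133 kt.
133 kt falls in the Category 4 band.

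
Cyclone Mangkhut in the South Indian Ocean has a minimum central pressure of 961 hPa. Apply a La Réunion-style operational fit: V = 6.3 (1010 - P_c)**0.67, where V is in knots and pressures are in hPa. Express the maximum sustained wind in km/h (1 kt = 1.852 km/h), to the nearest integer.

ΔP = 1010 − 961 = 49 hPa.
V ≈ 6.3 × 49^0.67 = 6.3 × 13.565 ≈ 85.462 kt.
85.462 × 1.852 ≈ 158.28 km/h → 158 km/h.

158 km/h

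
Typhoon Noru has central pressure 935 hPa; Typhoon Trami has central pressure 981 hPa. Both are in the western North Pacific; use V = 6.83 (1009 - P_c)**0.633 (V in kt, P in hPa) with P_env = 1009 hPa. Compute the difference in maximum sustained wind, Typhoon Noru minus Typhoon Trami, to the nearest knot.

48 kt

Typhoon Noru: ΔP = 74; V ≈ 6.83 × 74^0.633 ≈ 104.15 kt.
Typhoon Trami: ΔP = 28; V ≈ 6.83 × 28^0.633 ≈ 56.30 kt.
Difference ≈ 104.15 − 56.30 = 47.85 → 48 kt.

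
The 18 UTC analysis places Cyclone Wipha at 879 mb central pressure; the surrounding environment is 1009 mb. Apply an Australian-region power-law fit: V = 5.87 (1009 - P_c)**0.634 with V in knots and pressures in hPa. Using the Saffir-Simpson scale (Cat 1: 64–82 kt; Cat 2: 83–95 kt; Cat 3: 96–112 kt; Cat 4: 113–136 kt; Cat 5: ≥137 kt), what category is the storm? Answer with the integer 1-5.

4

ΔP = 1009 − 879 = 130 mb.
V ≈ 5.87 × 130^0.634 = 5.87 × 21.89 ≈ 128 kt.
128 kt falls in the Category 4 band.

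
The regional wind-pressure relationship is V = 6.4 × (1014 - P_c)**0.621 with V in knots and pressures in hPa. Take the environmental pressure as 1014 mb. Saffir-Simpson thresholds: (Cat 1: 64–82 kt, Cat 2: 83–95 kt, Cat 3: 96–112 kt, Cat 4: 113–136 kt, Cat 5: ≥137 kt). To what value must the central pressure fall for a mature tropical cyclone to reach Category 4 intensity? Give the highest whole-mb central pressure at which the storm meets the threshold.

Category 4 begins at V = 113 kt.
Required ΔP = (113/6.4)^(1/0.621) = 17.656^1.610 ≈ 101.83 mb.
P_c ≤ 1014 − 101.83 = 912.17, so the highest integer P_c is 912 mb.

912 mb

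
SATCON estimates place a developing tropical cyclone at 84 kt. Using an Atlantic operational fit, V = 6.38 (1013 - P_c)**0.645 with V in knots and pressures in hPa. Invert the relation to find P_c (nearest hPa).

ΔP = (V / 6.38)^(1/0.645) = (84/6.38)^1.550.
84/6.38 = 13.166; 13.166^1.550 ≈ 54.40 hPa.
P_c = 1013 − 54.40 = 958.60 ≈ 959 hPa.

959 hPa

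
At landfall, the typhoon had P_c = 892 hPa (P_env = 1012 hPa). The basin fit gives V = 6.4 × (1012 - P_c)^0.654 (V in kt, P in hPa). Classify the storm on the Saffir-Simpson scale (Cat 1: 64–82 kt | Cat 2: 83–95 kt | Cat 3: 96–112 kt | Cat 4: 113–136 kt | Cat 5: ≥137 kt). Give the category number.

ΔP = 1012 − 892 = 120 hPa.
V ≈ 6.4 × 120^0.654 = 6.4 × 22.90 ≈ 147 kt.
147 kt falls in the Category 5 band.

5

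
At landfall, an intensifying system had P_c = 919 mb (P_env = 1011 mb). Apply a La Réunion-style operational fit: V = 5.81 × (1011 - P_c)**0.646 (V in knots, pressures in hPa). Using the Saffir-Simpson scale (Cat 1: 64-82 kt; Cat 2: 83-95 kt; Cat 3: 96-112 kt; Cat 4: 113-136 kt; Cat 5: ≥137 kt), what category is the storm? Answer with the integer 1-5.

ΔP = 1011 − 919 = 92 mb.
V ≈ 5.81 × 92^0.646 = 5.81 × 18.56 ≈ 108 kt.
108 kt falls in the Category 3 band.

3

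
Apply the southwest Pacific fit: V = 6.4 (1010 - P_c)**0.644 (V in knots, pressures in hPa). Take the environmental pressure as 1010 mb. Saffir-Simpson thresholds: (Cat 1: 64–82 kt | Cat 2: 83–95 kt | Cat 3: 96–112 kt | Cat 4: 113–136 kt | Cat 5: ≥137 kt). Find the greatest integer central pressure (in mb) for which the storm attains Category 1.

Category 1 begins at V = 64 kt.
Required ΔP = (64/6.4)^(1/0.644) = 10.000^1.553 ≈ 35.71 mb.
P_c ≤ 1010 − 35.71 = 974.29, so the highest integer P_c is 974 mb.

974 mb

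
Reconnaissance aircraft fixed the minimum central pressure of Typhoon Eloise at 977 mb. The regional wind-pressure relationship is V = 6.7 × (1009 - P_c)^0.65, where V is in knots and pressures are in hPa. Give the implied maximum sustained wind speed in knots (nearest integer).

64 kt

ΔP = 1009 − 977 = 32 mb.
32^0.65 ≈ 9.514.
V ≈ 6.7 × 9.514 ≈ 63.7 kt.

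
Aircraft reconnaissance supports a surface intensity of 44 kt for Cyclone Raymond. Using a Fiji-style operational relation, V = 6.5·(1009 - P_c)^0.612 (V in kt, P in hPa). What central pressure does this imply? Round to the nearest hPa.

986 hPa

ΔP = (V / 6.5)^(1/0.612) = (44/6.5)^1.634.
44/6.5 = 6.769; 6.769^1.634 ≈ 22.76 hPa.
P_c = 1009 − 22.76 = 986.24 ≈ 986 hPa.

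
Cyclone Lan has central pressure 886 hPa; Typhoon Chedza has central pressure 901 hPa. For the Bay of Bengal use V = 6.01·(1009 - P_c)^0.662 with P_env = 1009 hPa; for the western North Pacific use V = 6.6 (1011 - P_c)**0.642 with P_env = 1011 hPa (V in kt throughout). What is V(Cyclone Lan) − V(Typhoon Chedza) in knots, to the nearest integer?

Cyclone Lan: ΔP = 123; V ≈ 6.01 × 123^0.662 ≈ 145.34 kt.
Typhoon Chedza: ΔP = 110; V ≈ 6.6 × 110^0.642 ≈ 134.93 kt.
Difference ≈ 145.34 − 134.93 = 10.41 → 10 kt.

10 kt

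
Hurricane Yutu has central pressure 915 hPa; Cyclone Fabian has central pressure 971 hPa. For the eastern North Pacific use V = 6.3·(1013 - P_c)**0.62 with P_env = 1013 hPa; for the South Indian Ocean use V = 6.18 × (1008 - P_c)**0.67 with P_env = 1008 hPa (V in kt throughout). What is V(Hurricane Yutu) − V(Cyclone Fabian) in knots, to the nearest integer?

39 kt

Hurricane Yutu: ΔP = 98; V ≈ 6.3 × 98^0.62 ≈ 108.12 kt.
Cyclone Fabian: ΔP = 37; V ≈ 6.18 × 37^0.67 ≈ 69.45 kt.
Difference ≈ 108.12 − 69.45 = 38.67 → 39 kt.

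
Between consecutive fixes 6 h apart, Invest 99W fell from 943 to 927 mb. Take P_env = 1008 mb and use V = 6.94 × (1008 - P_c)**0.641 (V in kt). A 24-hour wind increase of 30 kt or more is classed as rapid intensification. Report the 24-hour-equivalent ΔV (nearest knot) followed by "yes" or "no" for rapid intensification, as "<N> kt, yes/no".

V₁: ΔP = 65, V ≈ 6.94 × 65^0.641 ≈ 100.79 kt.
V₂: ΔP = 81, V ≈ 6.94 × 81^0.641 ≈ 116.06 kt.
ΔV over 6 h = 15.27 kt → 24 h equivalent = 15.27 × 24/6 ≈ 61.08 kt.
61 kt ≥ 30 kt ⇒ rapid intensification.

61 kt, yes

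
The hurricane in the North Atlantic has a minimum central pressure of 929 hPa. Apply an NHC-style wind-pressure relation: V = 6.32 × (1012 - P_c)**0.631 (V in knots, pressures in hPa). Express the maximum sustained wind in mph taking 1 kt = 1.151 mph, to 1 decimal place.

ΔP = 1012 − 929 = 83 hPa.
V ≈ 6.32 × 83^0.631 = 6.32 × 16.253 ≈ 102.720 kt.
102.720 × 1.151 ≈ 118.23 mph → 118.2 mph.

118.2 mph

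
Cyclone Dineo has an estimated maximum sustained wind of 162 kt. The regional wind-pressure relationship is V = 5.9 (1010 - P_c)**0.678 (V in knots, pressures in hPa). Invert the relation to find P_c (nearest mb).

ΔP = (V / 5.9)^(1/0.678) = (162/5.9)^1.475.
162/5.9 = 27.458; 27.458^1.475 ≈ 132.41 mb.
P_c = 1010 − 132.41 = 877.59 ≈ 878 mb.

878 mb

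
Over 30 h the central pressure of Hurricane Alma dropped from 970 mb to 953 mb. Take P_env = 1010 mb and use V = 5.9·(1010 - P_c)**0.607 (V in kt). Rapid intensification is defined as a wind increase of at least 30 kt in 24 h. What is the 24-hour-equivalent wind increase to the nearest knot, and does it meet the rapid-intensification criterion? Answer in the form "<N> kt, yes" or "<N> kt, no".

11 kt, no

V₁: ΔP = 40, V ≈ 5.9 × 40^0.607 ≈ 55.37 kt.
V₂: ΔP = 57, V ≈ 5.9 × 57^0.607 ≈ 68.65 kt.
ΔV over 30 h = 13.28 kt → 24 h equivalent = 13.28 × 24/30 ≈ 10.62 kt.
11 kt < 30 kt ⇒ not rapid intensification.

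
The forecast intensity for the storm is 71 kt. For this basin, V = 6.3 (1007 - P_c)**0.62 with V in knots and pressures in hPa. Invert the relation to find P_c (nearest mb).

957 mb

ΔP = (V / 6.3)^(1/0.62) = (71/6.3)^1.613.
71/6.3 = 11.270; 11.270^1.613 ≈ 49.73 mb.
P_c = 1007 − 49.73 = 957.27 ≈ 957 mb.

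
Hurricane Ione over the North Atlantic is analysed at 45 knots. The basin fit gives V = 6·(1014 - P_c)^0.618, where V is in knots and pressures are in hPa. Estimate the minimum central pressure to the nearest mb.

988 mb

ΔP = (V / 6)^(1/0.618) = (45/6)^1.618.
45/6 = 7.500; 7.500^1.618 ≈ 26.06 mb.
P_c = 1014 − 26.06 = 987.94 ≈ 988 mb.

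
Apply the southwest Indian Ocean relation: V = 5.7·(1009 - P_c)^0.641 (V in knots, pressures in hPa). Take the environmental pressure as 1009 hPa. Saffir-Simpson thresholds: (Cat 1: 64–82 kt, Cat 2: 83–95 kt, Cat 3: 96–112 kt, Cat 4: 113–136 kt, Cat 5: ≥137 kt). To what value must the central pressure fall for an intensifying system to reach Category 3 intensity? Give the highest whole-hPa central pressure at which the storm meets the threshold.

Category 3 begins at V = 96 kt.
Required ΔP = (96/5.7)^(1/0.641) = 16.842^1.560 ≈ 81.89 hPa.
P_c ≤ 1009 − 81.89 = 927.11, so the highest integer P_c is 927 hPa.

927 hPa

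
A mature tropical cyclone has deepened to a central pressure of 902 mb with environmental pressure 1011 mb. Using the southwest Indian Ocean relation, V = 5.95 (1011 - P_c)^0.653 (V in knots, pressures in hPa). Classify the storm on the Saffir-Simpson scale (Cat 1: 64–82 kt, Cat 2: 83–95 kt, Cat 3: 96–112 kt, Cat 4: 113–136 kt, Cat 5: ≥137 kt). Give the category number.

ΔP = 1011 − 902 = 109 mb.
V ≈ 5.95 × 109^0.653 = 5.95 × 21.40 ≈ 127 kt.
127 kt falls in the Category 4 band.

4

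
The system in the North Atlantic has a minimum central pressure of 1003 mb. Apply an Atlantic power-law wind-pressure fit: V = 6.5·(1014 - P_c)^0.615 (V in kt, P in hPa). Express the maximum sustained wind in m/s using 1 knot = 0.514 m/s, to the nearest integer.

ΔP = 1014 − 1003 = 11 mb.
V ≈ 6.5 × 11^0.615 = 6.5 × 4.370 ≈ 28.403 kt.
28.403 × 0.514 ≈ 14.60 m/s → 15 m/s.

15 m/s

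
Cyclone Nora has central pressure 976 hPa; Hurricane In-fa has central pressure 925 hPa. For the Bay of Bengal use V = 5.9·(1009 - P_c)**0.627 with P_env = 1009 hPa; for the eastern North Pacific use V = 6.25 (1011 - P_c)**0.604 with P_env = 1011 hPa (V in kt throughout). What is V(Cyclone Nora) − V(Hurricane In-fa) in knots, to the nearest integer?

Cyclone Nora: ΔP = 33; V ≈ 5.9 × 33^0.627 ≈ 52.84 kt.
Hurricane In-fa: ΔP = 86; V ≈ 6.25 × 86^0.604 ≈ 92.11 kt.
Difference ≈ 52.84 − 92.11 = -39.27 → -39 kt.

-39 kt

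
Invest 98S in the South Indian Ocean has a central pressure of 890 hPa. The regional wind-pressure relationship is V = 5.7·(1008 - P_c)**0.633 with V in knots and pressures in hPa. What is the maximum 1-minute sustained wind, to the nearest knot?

117 kt

ΔP = 1008 − 890 = 118 hPa.
118^0.633 ≈ 20.488.
V ≈ 5.7 × 20.488 ≈ 116.8 kt.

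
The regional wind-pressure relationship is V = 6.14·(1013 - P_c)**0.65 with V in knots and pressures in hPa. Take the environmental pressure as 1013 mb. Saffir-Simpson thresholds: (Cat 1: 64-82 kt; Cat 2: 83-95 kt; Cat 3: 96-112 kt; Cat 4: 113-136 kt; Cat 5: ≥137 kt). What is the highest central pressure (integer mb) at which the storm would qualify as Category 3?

Category 3 begins at V = 96 kt.
Required ΔP = (96/6.14)^(1/0.65) = 15.635^1.538 ≈ 68.72 mb.
P_c ≤ 1013 − 68.72 = 944.28, so the highest integer P_c is 944 mb.

944 mb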